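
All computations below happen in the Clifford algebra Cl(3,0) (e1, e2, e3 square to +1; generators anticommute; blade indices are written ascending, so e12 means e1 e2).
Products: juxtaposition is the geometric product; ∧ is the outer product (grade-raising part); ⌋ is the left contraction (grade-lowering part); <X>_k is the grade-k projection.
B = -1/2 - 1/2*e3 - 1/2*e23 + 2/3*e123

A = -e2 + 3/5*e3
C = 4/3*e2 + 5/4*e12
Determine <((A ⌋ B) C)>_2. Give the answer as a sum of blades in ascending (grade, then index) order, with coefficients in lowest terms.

step 1: -3/10 + 3/10*e2 + 1/2*e3 + 2/5*e12 + 2/3*e13
step 2: -1/10 + 19/120*e1 - 2/5*e2 - 3/8*e12 + 1/6*e23 - 19/72*e123
step 3: -3/8*e12 + 1/6*e23
Answer: -3/8*e12 + 1/6*e23


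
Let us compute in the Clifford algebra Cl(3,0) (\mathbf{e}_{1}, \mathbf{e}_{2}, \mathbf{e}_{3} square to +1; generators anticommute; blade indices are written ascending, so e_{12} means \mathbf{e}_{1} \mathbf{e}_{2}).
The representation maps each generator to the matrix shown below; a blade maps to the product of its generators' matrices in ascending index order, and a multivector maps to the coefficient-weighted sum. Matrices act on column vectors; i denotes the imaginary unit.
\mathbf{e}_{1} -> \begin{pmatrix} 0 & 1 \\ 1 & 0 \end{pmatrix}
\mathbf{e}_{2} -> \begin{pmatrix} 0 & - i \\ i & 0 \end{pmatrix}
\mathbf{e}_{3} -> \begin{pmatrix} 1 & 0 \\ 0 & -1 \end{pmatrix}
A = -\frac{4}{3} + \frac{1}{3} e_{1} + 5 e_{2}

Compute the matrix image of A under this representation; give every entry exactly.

M = (-\frac{4}{3})*1 + (\frac{1}{3})*rho(e_{1}) + (5)*rho(e_{2}), summed entrywise (1 is the identity matrix):
Answer: \begin{pmatrix} - \frac{4}{3} & \frac{1}{3} - 5 i \\ \frac{1}{3} + 5 i & - \frac{4}{3} \end{pmatrix}


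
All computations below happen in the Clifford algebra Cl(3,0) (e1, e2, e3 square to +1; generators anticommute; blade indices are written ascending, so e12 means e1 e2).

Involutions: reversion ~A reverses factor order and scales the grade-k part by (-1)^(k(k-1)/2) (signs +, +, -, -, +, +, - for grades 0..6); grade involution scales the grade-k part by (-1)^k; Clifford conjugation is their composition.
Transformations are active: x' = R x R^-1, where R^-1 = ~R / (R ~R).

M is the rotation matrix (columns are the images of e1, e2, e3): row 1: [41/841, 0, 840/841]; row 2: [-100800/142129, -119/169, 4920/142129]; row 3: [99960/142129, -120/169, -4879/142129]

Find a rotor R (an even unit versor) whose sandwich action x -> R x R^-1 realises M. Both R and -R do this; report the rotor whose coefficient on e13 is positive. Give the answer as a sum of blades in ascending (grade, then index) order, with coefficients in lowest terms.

Method: write R = a + b12*e12 + b13*e13 + b23*e23 with a^2 + b12^2 + b13^2 + b23^2 = 1 (so R^-1 = ~R). Expanding the columns R e_j ~R gives tr M = 4a^2 - 1 and, from the antisymmetric part, M21 - M12 = -4a*b12, M13 - M31 = 4a*b13, M32 - M23 = -4a*b23.
Here tr M = -98029/142129, so a^2 = (1 + tr M)/4 = 11025/142129 and a = ±105/377. Taking a = 105/377: M21 - M12 = -100800/142129, M13 - M31 = 42000/142129, M32 - M23 = -105840/142129, giving b12 = 240/377, b13 = 100/377, b23 = 252/377, i.e. R = 105/377 + 240/377*e12 + 100/377*e13 + 252/377*e23.
Its e13 coefficient is already positive.
Answer: 105/377 + 240/377*e12 + 100/377*e13 + 252/377*e23. Uniqueness: Spin(3) -> SO(3) maps R and -R to the same rotation of trace -98029/142129; fixing the sign of the e13 coefficient removes the ambiguity.


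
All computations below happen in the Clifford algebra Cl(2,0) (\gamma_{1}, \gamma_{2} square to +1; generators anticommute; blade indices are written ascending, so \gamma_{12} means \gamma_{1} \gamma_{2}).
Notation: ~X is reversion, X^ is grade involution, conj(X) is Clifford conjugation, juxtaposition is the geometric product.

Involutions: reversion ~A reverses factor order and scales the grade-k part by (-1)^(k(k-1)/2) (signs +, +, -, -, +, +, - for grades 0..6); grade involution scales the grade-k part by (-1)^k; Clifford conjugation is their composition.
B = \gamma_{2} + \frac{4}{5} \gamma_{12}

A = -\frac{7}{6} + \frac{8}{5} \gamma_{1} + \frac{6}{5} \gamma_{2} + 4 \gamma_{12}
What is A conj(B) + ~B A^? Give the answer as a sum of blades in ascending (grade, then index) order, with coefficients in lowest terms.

first term: 2 - \frac{76}{25} \gamma_{1} - \frac{17}{150} \gamma_{2} - \frac{2}{3} \gamma_{12}
second term: 2 - \frac{76}{25} \gamma_{1} - \frac{367}{150} \gamma_{2} + \frac{38}{15} \gamma_{12}
Answer: 4 - \frac{152}{25} \gamma_{1} - \frac{64}{25} \gamma_{2} + \frac{28}{15} \gamma_{12}


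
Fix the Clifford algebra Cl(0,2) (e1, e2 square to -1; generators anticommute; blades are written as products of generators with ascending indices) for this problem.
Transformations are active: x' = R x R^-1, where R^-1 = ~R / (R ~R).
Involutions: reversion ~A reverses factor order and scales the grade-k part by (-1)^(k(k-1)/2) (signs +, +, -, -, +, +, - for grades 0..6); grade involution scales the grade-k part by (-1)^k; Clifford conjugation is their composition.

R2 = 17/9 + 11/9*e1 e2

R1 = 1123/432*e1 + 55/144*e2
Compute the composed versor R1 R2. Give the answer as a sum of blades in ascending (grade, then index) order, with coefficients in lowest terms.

Distribute over the terms of R1 (each basis-blade product reordered to ascending indices, repeated generators contracted through their squares):
(1123/432*e1) R2 = 19091/3888*e1 - 12353/3888*e2
(55/144*e2) R2 = 605/1296*e1 + 935/1296*e2
Summing the partial products and collecting blades:
Answer: 10453/1944*e1 - 2387/972*e2


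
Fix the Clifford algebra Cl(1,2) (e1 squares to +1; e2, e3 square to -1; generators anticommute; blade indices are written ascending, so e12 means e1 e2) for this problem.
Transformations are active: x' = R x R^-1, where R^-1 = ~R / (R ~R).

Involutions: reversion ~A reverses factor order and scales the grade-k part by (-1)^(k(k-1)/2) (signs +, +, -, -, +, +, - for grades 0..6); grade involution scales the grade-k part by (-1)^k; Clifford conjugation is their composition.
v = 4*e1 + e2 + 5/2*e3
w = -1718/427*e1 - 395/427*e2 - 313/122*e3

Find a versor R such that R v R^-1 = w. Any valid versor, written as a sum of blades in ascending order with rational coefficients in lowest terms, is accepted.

Reasoning: v^2 = w^2 = 35/4 since conjugation preserves the quadratic form; R = v + w = -10/427*e1 + 32/427*e2 - 4/61*e3 is then valid when invertible, keeping its own part and reversing (v - w)/2.
Answer: -10/427*e1 + 32/427*e2 - 4/61*e3


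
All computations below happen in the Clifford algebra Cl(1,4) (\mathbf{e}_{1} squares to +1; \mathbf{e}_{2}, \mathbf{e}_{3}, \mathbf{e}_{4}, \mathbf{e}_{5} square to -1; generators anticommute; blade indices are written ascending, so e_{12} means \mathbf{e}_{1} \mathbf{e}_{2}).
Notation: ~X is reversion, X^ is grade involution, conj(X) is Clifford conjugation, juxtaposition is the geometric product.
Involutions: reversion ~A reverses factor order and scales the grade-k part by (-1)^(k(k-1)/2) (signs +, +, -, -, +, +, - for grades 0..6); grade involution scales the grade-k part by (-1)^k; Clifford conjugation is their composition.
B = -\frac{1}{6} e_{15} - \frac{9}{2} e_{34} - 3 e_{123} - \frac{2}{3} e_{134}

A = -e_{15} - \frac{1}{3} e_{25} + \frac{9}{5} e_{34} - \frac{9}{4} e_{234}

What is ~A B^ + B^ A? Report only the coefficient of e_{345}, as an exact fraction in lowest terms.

first term: -\frac{124}{15} + \frac{6}{5} e_{1} + \frac{81}{8} e_{2} + \frac{14}{9} e_{12} + \frac{27}{4} e_{14} - \frac{27}{5} e_{124} - e_{135} - 3 e_{235} - \frac{2}{3} e_{345} - \frac{21}{5} e_{1345} - \frac{3}{2} e_{2345} + \frac{43}{72} e_{12345}
second term: \frac{124}{15} - \frac{6}{5} e_{1} - \frac{81}{8} e_{2} + \frac{14}{9} e_{12} + \frac{27}{4} e_{14} - \frac{27}{5} e_{124} - e_{135} - 3 e_{235} - \frac{2}{3} e_{345} + \frac{21}{5} e_{1345} + \frac{3}{2} e_{2345} - \frac{43}{72} e_{12345}
Answer: -\frac{4}{3}


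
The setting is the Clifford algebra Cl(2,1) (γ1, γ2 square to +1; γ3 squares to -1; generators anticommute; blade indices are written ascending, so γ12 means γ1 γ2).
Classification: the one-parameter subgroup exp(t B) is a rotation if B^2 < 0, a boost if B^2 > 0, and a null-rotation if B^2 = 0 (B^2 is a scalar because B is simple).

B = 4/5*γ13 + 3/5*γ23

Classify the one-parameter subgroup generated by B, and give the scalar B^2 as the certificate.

B^2 term by term: the squares give (4/5)^2*(γ13)^2 + (3/5)^2*(γ23)^2 = 16/25*(+1) + 9/25*(+1) = 1 (each basis 2-blade squares to minus the product of its generators' squares); cross terms between blades sharing an index anticommute and cancel. So B^2 = 1.
Answer: boost, certificate B^2 = 1. Key observation: B^2 = 1 is a conjugation invariant, so its sign decides the class regardless of the surface form of B.


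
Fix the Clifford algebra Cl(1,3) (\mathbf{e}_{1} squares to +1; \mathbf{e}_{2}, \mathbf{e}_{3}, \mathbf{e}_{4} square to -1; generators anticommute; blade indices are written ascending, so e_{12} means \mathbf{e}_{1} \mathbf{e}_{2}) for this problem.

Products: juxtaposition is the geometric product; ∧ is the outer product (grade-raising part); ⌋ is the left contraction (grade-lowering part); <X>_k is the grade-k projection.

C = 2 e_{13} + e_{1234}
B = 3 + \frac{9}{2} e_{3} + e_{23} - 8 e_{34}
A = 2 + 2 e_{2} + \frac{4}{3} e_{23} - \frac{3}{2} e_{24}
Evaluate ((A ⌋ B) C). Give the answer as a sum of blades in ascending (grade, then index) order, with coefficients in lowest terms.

step 1: \frac{14}{3} + 7 e_{3} + 2 e_{23} - 16 e_{34}
step 2: 14 e_{1} + 12 e_{12} + \frac{28}{3} e_{13} - 34 e_{14} - 7 e_{124} + \frac{14}{3} e_{1234}
Answer: 14 e_{1} + 12 e_{12} + \frac{28}{3} e_{13} - 34 e_{14} - 7 e_{124} + \frac{14}{3} e_{1234}


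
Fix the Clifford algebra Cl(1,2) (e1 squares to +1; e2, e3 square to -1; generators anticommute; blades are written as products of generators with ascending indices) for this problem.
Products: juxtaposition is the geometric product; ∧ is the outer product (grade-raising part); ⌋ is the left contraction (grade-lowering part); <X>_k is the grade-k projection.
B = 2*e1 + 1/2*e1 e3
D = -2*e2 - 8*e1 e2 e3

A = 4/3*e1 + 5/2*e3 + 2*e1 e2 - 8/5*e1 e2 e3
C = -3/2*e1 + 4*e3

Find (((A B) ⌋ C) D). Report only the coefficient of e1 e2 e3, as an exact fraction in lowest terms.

step 1: 8/3 + 5/4*e1 - 16/5*e2 + 2/3*e3 - 5*e1 e3 - 21/5*e2 e3
step 2: -109/24 - 4*e1 + 32/3*e3
step 3: 109/12*e2 + 280/3*e1 e2 + 160/3*e2 e3 + 109/3*e1 e2 e3
Answer: 109/3


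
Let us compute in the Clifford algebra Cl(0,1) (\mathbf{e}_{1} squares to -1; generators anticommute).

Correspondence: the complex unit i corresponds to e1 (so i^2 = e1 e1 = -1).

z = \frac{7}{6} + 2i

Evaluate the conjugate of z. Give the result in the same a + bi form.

In blades: z = \frac{7}{6} + 2 e_{1}.
Conjugation here is Clifford conjugation: the scalar is fixed and the grade-1 and grade-2 blades all flip sign, giving \frac{7}{6} - 2 e_{1}; translating back:
Answer: \frac{7}{6} - 2i


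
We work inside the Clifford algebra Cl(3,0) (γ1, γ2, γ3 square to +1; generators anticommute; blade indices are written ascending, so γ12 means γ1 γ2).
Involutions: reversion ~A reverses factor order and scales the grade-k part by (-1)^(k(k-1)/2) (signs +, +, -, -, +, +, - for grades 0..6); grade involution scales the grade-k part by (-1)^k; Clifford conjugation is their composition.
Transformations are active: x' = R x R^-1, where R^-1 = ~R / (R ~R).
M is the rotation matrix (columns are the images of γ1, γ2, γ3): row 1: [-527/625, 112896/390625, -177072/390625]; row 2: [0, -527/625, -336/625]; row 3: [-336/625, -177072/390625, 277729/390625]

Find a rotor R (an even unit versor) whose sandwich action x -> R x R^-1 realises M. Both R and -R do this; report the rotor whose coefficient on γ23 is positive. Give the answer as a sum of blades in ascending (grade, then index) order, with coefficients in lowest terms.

Method: write R = a + b12*γ12 + b13*γ13 + b23*γ23 with a^2 + b12^2 + b13^2 + b23^2 = 1 (so R^-1 = ~R). Expanding the columns R e_j ~R gives tr M = 4a^2 - 1 and, from the antisymmetric part, M21 - M12 = -4a*b12, M13 - M31 = 4a*b13, M32 - M23 = -4a*b23.
Here tr M = -381021/390625, so a^2 = (1 + tr M)/4 = 2401/390625 and a = ±49/625. Taking a = 49/625: M21 - M12 = -112896/390625, M13 - M31 = 32928/390625, M32 - M23 = 32928/390625, giving b12 = 576/625, b13 = 168/625, b23 = -168/625, i.e. R = 49/625 + 576/625*γ12 + 168/625*γ13 - 168/625*γ23.
Its γ23 coefficient is negative, so report the other preimage -R.
Answer: -49/625 - 576/625*γ12 - 168/625*γ13 + 168/625*γ23. Why the constraint matters: R and -R act identically through the sandwich — M has trace -381021/390625 either way — so only the sign condition on γ23 picks one of the two preimages.


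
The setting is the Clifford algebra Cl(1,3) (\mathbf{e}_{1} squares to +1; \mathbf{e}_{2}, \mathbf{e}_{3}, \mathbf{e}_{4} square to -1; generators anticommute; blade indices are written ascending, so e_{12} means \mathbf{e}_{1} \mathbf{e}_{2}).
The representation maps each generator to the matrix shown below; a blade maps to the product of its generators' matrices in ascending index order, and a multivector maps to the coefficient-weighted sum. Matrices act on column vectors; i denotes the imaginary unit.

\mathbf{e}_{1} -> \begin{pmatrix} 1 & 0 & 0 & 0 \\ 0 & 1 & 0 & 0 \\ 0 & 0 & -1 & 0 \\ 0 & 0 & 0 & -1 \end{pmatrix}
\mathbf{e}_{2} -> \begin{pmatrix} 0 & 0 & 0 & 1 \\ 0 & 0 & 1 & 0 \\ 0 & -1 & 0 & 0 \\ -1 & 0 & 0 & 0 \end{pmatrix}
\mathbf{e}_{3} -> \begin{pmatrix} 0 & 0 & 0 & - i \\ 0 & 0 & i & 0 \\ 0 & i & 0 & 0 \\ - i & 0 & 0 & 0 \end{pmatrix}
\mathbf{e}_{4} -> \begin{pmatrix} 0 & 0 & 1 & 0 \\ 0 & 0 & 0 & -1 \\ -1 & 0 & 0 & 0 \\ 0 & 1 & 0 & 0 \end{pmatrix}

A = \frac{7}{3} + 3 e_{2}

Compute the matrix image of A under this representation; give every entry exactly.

M = (\frac{7}{3})*1 + (3)*rho(e_{2}), summed entrywise (1 is the identity matrix):
Answer: \begin{pmatrix} \frac{7}{3} & 0 & 0 & 3 \\ 0 & \frac{7}{3} & 3 & 0 \\ 0 & -3 & \frac{7}{3} & 0 \\ -3 & 0 & 0 & \frac{7}{3} \end{pmatrix}


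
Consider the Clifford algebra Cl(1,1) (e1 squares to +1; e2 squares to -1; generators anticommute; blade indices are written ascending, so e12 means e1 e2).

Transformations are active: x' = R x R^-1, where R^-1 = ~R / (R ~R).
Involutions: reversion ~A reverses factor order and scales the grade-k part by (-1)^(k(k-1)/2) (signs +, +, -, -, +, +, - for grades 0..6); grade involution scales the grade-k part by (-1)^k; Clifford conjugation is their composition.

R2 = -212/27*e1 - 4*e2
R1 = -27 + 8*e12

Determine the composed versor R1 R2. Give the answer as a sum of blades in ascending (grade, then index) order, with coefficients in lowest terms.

Distribute over the terms of R1 (each basis-blade product reordered to ascending indices, repeated generators contracted through their squares):
(-27) R2 = 212*e1 + 108*e2
(8*e12) R2 = 32*e1 + 1696/27*e2
Summing the partial products and collecting blades:
Answer: 244*e1 + 4612/27*e2


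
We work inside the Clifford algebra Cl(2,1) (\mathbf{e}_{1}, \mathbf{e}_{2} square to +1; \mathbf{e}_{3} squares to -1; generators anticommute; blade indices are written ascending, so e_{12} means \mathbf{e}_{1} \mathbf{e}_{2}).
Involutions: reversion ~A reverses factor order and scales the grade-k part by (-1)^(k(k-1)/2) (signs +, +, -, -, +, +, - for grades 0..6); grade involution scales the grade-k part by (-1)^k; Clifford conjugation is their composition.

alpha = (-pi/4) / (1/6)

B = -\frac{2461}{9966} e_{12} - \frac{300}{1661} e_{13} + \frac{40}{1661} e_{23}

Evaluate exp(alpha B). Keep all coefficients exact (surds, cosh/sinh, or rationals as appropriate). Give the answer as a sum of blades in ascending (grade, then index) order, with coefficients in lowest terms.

B^2 term by term: the squares give (-\frac{2461}{9966})^2*(e_{12})^2 + (-\frac{300}{1661})^2*(e_{13})^2 + (\frac{40}{1661})^2*(e_{23})^2 = \frac{6056521}{99321156}*(-1) + \frac{90000}{2758921}*(+1) + \frac{1600}{2758921}*(+1) = -\frac{1}{36} (each basis 2-blade squares to minus the product of its generators' squares); cross terms between blades sharing an index anticommute and cancel. So B^2 = -\frac{1}{36}.
B^2 = -\frac{1}{36} — B^2 < 0, so the exponential closes trigonometrically: l = \frac{1}{6}, alpha*l = - \frac{\pi}{4}, so exp(alpha B) = cos(- \frac{\pi}{4}) + (sin(- \frac{\pi}{4})/(\frac{1}{6}))*B = \frac{\sqrt{2}}{2} + (- 3 \sqrt{2})*B.
Answer: \frac{\sqrt{2}}{2} + \frac{2461 \sqrt{2}}{3322} e_{12} + \frac{900 \sqrt{2}}{1661} e_{13} - \frac{120 \sqrt{2}}{1661} e_{23}


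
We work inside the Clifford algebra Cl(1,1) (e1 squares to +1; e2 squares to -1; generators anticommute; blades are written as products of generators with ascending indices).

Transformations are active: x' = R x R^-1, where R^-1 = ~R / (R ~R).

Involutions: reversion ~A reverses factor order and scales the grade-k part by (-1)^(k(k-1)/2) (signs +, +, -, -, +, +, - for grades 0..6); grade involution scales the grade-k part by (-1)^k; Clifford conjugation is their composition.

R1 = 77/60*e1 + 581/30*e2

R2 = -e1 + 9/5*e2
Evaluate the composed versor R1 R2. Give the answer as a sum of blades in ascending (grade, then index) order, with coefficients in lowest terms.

Distribute over the terms of R1 (each basis-blade product reordered to ascending indices, repeated generators contracted through their squares):
(77/60*e1) R2 = -77/60 + 231/100*e1 e2
(581/30*e2) R2 = -1743/50 + 581/30*e1 e2
Summing the partial products and collecting blades:
Answer: -10843/300 + 6503/300*e1 e2


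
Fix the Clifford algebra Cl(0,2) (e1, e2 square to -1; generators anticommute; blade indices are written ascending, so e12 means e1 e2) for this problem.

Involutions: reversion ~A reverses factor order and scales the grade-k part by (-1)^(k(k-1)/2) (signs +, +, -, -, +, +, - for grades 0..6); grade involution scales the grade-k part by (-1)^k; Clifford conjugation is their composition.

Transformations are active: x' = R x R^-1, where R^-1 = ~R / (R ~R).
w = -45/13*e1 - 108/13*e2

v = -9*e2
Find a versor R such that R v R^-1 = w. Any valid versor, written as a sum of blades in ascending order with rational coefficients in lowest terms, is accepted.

Since q(v) = q(w) = -81, the sum R = v + w = -45/13*e1 - 225/13*e2 does the job whenever invertible.
Answer: -45/13*e1 - 225/13*e2


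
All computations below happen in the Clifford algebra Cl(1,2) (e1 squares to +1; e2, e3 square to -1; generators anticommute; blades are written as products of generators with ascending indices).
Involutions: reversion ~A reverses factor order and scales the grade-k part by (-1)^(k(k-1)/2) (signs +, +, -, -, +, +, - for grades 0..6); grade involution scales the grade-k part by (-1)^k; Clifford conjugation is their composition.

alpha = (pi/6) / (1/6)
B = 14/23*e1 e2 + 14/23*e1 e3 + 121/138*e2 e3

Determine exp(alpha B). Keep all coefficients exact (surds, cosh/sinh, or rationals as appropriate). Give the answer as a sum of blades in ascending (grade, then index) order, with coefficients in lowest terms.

B^2 term by term: the squares give (14/23)^2*(e1 e2)^2 + (14/23)^2*(e1 e3)^2 + (121/138)^2*(e2 e3)^2 = 196/529*(+1) + 196/529*(+1) + 14641/19044*(-1) = -1/36 (each basis 2-blade squares to minus the product of its generators' squares); cross terms between blades sharing an index anticommute and cancel. So B^2 = -1/36.
B^2 = -1/36 — a negative square means the series sums to a rotation: l = 1/6, alpha*l = pi/6, so exp(alpha B) = cos(pi/6) + (sin(pi/6)/(1/6))*B = sqrt(3)/2 + (3)*B.
Answer: sqrt(3)/2 + 42/23*e1 e2 + 42/23*e1 e3 + 121/46*e2 e3


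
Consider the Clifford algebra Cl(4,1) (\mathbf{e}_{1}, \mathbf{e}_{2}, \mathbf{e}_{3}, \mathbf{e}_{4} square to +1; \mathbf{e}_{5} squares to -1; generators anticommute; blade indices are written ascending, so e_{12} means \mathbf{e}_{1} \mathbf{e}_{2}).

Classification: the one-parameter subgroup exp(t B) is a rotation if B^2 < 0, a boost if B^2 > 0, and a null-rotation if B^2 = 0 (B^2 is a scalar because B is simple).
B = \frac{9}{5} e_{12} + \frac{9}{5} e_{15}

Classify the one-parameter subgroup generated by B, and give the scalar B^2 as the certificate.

B^2 term by term: the squares give (\frac{9}{5})^2*(e_{12})^2 + (\frac{9}{5})^2*(e_{15})^2 = \frac{81}{25}*(-1) + \frac{81}{25}*(+1) = 0 (each basis 2-blade squares to minus the product of its generators' squares); cross terms between blades sharing an index anticommute and cancel. So B^2 = 0.
Answer: null-rotation, certificate B^2 = 0. Check the certificate: B^2 = 0, and that sign is decisive whatever form B takes.


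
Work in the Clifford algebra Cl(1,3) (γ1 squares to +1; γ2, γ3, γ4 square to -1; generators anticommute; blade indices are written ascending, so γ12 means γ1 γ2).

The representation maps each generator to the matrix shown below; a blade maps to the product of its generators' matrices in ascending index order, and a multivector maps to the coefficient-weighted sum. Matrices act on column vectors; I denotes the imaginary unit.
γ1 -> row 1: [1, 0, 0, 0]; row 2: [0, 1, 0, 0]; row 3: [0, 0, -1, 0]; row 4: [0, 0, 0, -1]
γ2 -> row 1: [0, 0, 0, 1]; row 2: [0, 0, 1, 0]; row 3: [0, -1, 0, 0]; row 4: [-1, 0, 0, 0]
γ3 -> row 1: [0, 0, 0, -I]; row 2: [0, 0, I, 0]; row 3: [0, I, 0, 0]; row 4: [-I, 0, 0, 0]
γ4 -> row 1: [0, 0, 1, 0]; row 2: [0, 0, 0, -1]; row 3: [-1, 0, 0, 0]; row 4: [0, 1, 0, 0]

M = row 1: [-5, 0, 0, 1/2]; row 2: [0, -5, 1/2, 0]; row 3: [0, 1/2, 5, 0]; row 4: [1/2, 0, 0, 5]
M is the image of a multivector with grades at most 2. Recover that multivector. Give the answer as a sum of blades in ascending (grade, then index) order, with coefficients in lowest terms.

Method: the blade images are trace-orthogonal — tr(rho(e_A) rho(e_B)^-1) = 4 if A = B and 0 otherwise — and rho(e_A)^-1 = (e_A)^2 * rho(e_A) with (e_A)^2 = +1 or -1, so the coefficient of e_A in the preimage is (e_A)^2 * tr(M rho(e_A))/4.
Nonzero projections over blades of grade <= 2: γ1: (γ1)^2 = +1, tr(M rho(γ1)) = -20, coefficient -5; γ12: (γ12)^2 = +1, tr(M rho(γ12)) = 2, coefficient 1/2. Every other blade of grade <= 2 projects to 0.
Answer: -5*γ1 + 1/2*γ12


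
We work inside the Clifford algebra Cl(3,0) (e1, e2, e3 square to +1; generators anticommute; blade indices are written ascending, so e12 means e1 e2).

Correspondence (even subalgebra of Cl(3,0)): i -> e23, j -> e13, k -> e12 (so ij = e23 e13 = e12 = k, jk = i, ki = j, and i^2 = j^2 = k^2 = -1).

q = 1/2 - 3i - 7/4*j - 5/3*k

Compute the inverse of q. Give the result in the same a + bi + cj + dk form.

In blades: q = 1/2 - 5/3*e12 - 7/4*e13 - 3*e23.
With qbar = 1/2 + 5/3*e12 + 7/4*e13 + 3*e23 (scalar fixed, mapped units negated), q qbar = 2173/144 (the sum of squared coefficients), so q^-1 = qbar / (2173/144) = 72/2173 + 240/2173*e12 + 252/2173*e13 + 432/2173*e23; translating back:
Answer: 72/2173 + 432/2173*i + 252/2173*j + 240/2173*k


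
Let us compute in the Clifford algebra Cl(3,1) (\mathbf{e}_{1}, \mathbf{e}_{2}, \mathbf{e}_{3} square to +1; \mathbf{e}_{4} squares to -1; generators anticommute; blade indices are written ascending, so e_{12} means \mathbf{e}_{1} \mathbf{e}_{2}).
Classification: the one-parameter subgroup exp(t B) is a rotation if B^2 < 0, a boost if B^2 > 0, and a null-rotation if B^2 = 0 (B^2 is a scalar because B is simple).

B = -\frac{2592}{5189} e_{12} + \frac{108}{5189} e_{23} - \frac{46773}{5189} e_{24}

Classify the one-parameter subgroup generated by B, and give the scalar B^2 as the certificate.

B^2 term by term: the squares give (-\frac{2592}{5189})^2*(e_{12})^2 + (\frac{108}{5189})^2*(e_{23})^2 + (-\frac{46773}{5189})^2*(e_{24})^2 = \frac{6718464}{26925721}*(-1) + \frac{11664}{26925721}*(-1) + \frac{2187713529}{26925721}*(+1) = 81 (each basis 2-blade squares to minus the product of its generators' squares); cross terms between blades sharing an index anticommute and cancel. So B^2 = 81.
Answer: boost, certificate B^2 = 81. No conjugation can change B^2 = 81; the sign gives the class.


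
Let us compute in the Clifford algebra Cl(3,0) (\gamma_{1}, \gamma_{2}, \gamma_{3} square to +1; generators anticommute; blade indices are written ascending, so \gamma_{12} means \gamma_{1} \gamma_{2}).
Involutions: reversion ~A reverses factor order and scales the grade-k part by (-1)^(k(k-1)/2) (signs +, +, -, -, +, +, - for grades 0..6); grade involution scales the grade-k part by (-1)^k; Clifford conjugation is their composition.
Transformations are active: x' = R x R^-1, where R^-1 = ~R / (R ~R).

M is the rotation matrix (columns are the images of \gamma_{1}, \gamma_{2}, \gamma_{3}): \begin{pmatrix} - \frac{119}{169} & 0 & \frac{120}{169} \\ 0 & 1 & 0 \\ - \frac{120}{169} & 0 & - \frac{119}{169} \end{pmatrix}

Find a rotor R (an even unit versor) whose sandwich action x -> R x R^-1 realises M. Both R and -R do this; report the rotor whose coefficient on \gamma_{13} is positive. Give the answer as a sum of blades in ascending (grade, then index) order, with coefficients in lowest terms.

Method: write R = a + b12*\gamma_{12} + b13*\gamma_{13} + b23*\gamma_{23} with a^2 + b12^2 + b13^2 + b23^2 = 1 (so R^-1 = ~R). Expanding the columns R e_j ~R gives tr M = 4a^2 - 1 and, from the antisymmetric part, M21 - M12 = -4a*b12, M13 - M31 = 4a*b13, M32 - M23 = -4a*b23.
Here tr M = -\frac{69}{169}, so a^2 = (1 + tr M)/4 = \frac{25}{169} and a = ±\frac{5}{13}. Taking a = \frac{5}{13}: M21 - M12 = 0, M13 - M31 = \frac{240}{169}, M32 - M23 = 0, giving b12 = 0, b13 = \frac{12}{13}, b23 = 0, i.e. R = \frac{5}{13} + \frac{12}{13} \gamma_{13}.
Its \gamma_{13} coefficient is already positive.
Answer: \frac{5}{13} + \frac{12}{13} \gamma_{13}. Key observation: the double cover Spin(3) -> SO(3) sends R and -R to the same matrix (trace -\frac{69}{169} here), so the stated sign of the \gamma_{13} coefficient is what selects one sheet.


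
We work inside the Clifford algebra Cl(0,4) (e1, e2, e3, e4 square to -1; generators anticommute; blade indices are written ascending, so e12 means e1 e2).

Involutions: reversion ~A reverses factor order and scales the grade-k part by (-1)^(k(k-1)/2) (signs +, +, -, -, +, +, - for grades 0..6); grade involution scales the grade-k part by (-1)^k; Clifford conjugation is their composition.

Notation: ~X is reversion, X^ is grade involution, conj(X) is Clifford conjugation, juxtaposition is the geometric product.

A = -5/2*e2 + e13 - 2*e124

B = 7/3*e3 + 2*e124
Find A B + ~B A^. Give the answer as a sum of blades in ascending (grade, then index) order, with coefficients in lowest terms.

first term: -4 - 7/3*e1 - 5*e14 - 35/6*e23 - 2*e234 + 14/3*e1234
second term: -4 + 7/3*e1 - 5*e14 - 35/6*e23 - 2*e234 + 14/3*e1234
Answer: -8 - 10*e14 - 35/3*e23 - 4*e234 + 28/3*e1234


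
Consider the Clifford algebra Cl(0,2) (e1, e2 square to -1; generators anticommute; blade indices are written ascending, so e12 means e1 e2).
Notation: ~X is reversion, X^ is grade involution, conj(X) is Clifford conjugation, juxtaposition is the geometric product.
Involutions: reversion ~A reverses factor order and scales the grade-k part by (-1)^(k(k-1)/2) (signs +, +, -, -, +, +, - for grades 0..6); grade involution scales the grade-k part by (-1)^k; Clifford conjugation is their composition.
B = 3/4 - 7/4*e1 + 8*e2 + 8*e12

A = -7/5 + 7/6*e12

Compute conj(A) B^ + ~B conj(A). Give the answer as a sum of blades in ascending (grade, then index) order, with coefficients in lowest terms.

first term: 497/60 - 707/60*e1 + 1099/120*e2 - 483/40*e12
second term: -623/60 - 413/60*e1 - 1589/120*e2 + 413/40*e12
Answer: -21/10 - 56/3*e1 - 49/12*e2 - 7/4*e12


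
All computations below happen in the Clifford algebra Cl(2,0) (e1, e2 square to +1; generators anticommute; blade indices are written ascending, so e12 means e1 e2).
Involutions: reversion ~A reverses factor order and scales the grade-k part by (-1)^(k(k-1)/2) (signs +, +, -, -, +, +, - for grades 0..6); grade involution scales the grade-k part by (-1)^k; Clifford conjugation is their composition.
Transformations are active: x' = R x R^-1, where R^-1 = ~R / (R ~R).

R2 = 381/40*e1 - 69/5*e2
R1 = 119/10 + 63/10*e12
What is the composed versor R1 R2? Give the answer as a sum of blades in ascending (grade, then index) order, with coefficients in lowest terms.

Distribute over the terms of R1 (each basis-blade product reordered to ascending indices, repeated generators contracted through their squares):
(119/10) R2 = 45339/400*e1 - 8211/50*e2
(63/10*e12) R2 = -4347/50*e1 - 24003/400*e2
Summing the partial products and collecting blades:
Answer: 10563/400*e1 - 89691/400*e2


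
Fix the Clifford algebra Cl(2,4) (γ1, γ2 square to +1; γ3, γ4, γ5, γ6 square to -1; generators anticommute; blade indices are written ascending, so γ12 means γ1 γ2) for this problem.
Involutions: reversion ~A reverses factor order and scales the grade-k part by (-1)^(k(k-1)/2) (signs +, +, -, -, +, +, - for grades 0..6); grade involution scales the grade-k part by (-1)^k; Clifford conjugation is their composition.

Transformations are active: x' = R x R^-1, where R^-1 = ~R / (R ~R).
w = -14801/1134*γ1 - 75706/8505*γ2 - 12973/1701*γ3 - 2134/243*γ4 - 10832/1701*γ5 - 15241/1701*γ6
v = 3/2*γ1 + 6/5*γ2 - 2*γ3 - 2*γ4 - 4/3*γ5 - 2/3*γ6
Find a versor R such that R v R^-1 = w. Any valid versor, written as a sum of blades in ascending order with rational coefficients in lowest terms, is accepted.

R = v + w = -6550/567*γ1 - 13100/1701*γ2 - 16375/1701*γ3 - 2620/243*γ4 - 13100/1701*γ5 - 16375/1701*γ6 works: the equal norms (-5879/900) guarantee its sandwich swaps v into w.
Answer: -6550/567*γ1 - 13100/1701*γ2 - 16375/1701*γ3 - 2620/243*γ4 - 13100/1701*γ5 - 16375/1701*γ6


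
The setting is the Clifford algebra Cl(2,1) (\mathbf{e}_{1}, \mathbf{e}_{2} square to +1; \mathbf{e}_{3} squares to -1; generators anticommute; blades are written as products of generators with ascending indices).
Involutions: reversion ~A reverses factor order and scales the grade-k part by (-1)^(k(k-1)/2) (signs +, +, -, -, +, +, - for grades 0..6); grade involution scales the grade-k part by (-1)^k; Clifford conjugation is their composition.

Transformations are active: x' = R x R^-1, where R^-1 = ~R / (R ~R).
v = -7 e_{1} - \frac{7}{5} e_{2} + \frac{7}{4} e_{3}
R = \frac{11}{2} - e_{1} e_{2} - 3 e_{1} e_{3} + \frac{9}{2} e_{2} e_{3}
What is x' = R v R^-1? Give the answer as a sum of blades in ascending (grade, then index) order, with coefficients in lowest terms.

~R = \frac{11}{2} + e_{1} e_{2} + 3 e_{1} e_{3} - \frac{9}{2} e_{2} e_{3}, and R ~R = 2, so R^-1 = ~R / (2).
R v = -\frac{637}{20} e_{1} - \frac{903}{40} e_{2} - \frac{203}{40} e_{3} - \frac{749}{20} e_{1} e_{2} e_{3}
Answer: \frac{7}{20} e_{1} - \frac{833}{80} e_{2} + \frac{623}{80} e_{3}


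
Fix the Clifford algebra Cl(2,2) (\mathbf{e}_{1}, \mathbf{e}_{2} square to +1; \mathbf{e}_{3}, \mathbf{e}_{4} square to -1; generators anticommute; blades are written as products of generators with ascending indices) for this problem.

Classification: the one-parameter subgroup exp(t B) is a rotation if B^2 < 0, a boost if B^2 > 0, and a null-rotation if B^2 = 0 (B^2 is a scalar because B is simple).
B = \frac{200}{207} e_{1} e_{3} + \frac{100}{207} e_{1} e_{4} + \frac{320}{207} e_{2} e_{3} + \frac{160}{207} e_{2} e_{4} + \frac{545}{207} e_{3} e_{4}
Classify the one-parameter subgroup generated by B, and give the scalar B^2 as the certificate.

B^2 term by term: the squares give (\frac{200}{207})^2*(e_{1} e_{3})^2 + (\frac{100}{207})^2*(e_{1} e_{4})^2 + (\frac{320}{207})^2*(e_{2} e_{3})^2 + (\frac{160}{207})^2*(e_{2} e_{4})^2 + (\frac{545}{207})^2*(e_{3} e_{4})^2 = \frac{40000}{42849}*(+1) + \frac{10000}{42849}*(+1) + \frac{102400}{42849}*(+1) + \frac{25600}{42849}*(+1) + \frac{297025}{42849}*(-1) = -\frac{25}{9} (each basis 2-blade squares to minus the product of its generators' squares); cross terms between blades sharing an index anticommute and cancel; the commuting (index-disjoint) pairs give grade-4 terms 2*c*c'*(blade product), which cancel blade by blade — e_{1} e_{2} e_{3} e_{4}: -\frac{64000}{42849} + \frac{64000}{42849} = 0 — confirming B is simple. So B^2 = -\frac{25}{9}.
Answer: rotation, certificate B^2 = -\frac{25}{9}. B^2 = -\frac{25}{9} is basis-independent, so its sign is the whole story.


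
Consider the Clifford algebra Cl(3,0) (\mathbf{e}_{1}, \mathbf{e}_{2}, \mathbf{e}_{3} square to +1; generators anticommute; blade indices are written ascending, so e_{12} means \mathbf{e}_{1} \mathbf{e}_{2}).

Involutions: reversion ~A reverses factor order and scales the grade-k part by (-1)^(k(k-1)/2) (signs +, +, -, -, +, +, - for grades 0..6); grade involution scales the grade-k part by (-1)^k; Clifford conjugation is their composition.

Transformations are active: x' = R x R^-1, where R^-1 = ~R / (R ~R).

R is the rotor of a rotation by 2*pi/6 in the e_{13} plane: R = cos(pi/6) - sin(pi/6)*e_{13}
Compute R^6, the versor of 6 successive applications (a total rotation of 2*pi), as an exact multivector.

Rotor phase runs at HALF the rotation angle; powers of one rotor simply add phase, so after 6 steps in e_{13} the phase is 6*pi/6 = \pi and R^6 = cos(\pi) - sin(\pi)*e_{13}.
cos(\pi) = -1 and sin(\pi) = 0, so R^6 = -1. The total rotation 2*pi is 1 full turn, so every vector returns to itself, yet the rotor is -1, on the OTHER sheet of the double cover (an odd number of 2*pi turns).
Answer: -1


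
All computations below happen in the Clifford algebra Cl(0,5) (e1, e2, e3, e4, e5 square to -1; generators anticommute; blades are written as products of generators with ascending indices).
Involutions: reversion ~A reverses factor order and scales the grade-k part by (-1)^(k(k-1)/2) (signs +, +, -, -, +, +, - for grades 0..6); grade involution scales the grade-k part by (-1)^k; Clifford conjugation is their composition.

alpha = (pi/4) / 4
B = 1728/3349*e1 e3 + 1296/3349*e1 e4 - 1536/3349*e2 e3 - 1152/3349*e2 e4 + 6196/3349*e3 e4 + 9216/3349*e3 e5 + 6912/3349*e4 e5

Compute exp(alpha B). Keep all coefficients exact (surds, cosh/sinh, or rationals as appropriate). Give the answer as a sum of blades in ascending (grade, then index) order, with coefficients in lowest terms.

B^2 term by term: the squares give (1728/3349)^2*(e1 e3)^2 + (1296/3349)^2*(e1 e4)^2 + (-1536/3349)^2*(e2 e3)^2 + (-1152/3349)^2*(e2 e4)^2 + (6196/3349)^2*(e3 e4)^2 + (9216/3349)^2*(e3 e5)^2 + (6912/3349)^2*(e4 e5)^2 = 2985984/11215801*(-1) + 1679616/11215801*(-1) + 2359296/11215801*(-1) + 1327104/11215801*(-1) + 38390416/11215801*(-1) + 84934656/11215801*(-1) + 47775744/11215801*(-1) = -16 (each basis 2-blade squares to minus the product of its generators' squares); cross terms between blades sharing an index anticommute and cancel; the commuting (index-disjoint) pairs give grade-4 terms 2*c*c'*(blade product), which cancel blade by blade — e1 e2 e3 e4: 3981312/11215801 - 3981312/11215801 = 0; e1 e3 e4 e5: 23887872/11215801 - 23887872/11215801 = 0; e2 e3 e4 e5: -21233664/11215801 + 21233664/11215801 = 0 — confirming B is simple. So B^2 = -16.
B^2 = -16 — the series telescopes trigonometrically here: l = 4, alpha*l = pi/4, so exp(alpha B) = cos(pi/4) + (sin(pi/4)/4)*B = sqrt(2)/2 + (sqrt(2)/8)*B.
Answer: sqrt(2)/2 + 216*sqrt(2)/3349*e1 e3 + 162*sqrt(2)/3349*e1 e4 - 192*sqrt(2)/3349*e2 e3 - 144*sqrt(2)/3349*e2 e4 + 1549*sqrt(2)/6698*e3 e4 + 1152*sqrt(2)/3349*e3 e5 + 864*sqrt(2)/3349*e4 e5


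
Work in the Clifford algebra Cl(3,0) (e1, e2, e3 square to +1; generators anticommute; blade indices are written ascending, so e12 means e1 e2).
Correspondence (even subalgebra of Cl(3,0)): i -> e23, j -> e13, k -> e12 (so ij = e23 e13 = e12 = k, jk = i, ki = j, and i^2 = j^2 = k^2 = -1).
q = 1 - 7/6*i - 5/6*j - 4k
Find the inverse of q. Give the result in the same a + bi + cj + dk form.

In blades: q = 1 - 4*e12 - 5/6*e13 - 7/6*e23.
With qbar = 1 + 4*e12 + 5/6*e13 + 7/6*e23 (scalar fixed, mapped units negated), q qbar = 343/18 (the sum of squared coefficients), so q^-1 = qbar / (343/18) = 18/343 + 72/343*e12 + 15/343*e13 + 3/49*e23; translating back:
Answer: 18/343 + 3/49*i + 15/343*j + 72/343*k


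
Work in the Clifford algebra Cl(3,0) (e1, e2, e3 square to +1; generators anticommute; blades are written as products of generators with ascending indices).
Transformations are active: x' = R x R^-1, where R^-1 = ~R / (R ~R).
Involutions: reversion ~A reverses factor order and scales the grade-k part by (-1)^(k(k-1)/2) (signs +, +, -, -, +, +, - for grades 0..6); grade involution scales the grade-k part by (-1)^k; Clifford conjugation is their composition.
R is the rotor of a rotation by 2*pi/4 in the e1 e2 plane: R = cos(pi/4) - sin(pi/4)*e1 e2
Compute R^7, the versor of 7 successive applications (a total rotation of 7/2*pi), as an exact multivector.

Rotor phase runs at HALF the rotation angle; powers of one rotor simply add phase, so after 7 steps in e1 e2 the phase is 7*pi/4 = 7*pi/4 and R^7 = cos(7*pi/4) - sin(7*pi/4)*e1 e2.
cos(7*pi/4) = sqrt(2)/2 and sin(7*pi/4) = -sqrt(2)/2, so R^7 = sqrt(2)/2 + sqrt(2)/2*e1 e2. The net rotation is 3/2*pi (after discarding 1 full turn, each of which contributes a factor -1 to the rotor); the rotor keeps the half-angle phase exactly.
Answer: sqrt(2)/2 + sqrt(2)/2*e1 e2


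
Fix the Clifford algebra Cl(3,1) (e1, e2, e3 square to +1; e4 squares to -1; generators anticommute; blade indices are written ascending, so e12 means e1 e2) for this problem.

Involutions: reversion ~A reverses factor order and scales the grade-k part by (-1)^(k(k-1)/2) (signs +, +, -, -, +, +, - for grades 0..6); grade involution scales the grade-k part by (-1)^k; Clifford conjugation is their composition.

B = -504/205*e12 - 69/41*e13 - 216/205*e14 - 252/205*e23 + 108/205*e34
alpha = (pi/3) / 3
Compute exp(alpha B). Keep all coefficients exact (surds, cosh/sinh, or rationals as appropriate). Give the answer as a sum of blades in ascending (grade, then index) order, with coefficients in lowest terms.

B^2 term by term: the squares give (-504/205)^2*(e12)^2 + (-69/41)^2*(e13)^2 + (-216/205)^2*(e14)^2 + (-252/205)^2*(e23)^2 + (108/205)^2*(e34)^2 = 254016/42025*(-1) + 4761/1681*(-1) + 46656/42025*(+1) + 63504/42025*(-1) + 11664/42025*(+1) = -9 (each basis 2-blade squares to minus the product of its generators' squares); cross terms between blades sharing an index anticommute and cancel; the commuting (index-disjoint) pairs give grade-4 terms 2*c*c'*(blade product), which cancel blade by blade — e1234: -108864/42025 + 108864/42025 = 0 — confirming B is simple. So B^2 = -9.
B^2 = -9 — a negative square means the series sums to a rotation: l = 3, alpha*l = pi/3, so exp(alpha B) = cos(pi/3) + (sin(pi/3)/3)*B = 1/2 + (sqrt(3)/6)*B.
Answer: 1/2 - 84*sqrt(3)/205*e12 - 23*sqrt(3)/82*e13 - 36*sqrt(3)/205*e14 - 42*sqrt(3)/205*e23 + 18*sqrt(3)/205*e34


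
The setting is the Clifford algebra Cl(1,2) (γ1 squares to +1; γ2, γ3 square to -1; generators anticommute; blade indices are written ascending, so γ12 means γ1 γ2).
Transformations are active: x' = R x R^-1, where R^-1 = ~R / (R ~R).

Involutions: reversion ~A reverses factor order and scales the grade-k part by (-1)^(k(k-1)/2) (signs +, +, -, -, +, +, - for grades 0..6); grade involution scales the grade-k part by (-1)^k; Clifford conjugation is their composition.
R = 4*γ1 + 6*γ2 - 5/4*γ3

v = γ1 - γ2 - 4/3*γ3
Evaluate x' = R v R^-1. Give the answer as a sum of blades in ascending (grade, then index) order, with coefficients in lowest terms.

~R = 4*γ1 + 6*γ2 - 5/4*γ3, and R ~R = -345/16, so R^-1 = ~R / (-345/16).
R v = 25/3 - 10*γ12 - 49/12*γ13 - 37/4*γ23
Answer: -847/207*γ1 - 251/69*γ2 + 476/207*γ3


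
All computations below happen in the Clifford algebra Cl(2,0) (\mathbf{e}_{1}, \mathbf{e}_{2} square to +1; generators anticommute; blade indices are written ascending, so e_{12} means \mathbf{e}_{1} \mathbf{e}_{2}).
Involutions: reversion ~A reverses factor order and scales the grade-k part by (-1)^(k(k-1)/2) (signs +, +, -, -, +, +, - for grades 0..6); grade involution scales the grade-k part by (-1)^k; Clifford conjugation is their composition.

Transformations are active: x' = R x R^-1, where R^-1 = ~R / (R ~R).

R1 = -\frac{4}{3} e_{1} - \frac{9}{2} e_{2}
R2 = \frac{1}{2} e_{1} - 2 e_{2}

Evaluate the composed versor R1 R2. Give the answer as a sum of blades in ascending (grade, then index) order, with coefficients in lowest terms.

Distribute over the terms of R1 (each basis-blade product reordered to ascending indices, repeated generators contracted through their squares):
(-\frac{4}{3} e_{1}) R2 = -\frac{2}{3} + \frac{8}{3} e_{12}
(-\frac{9}{2} e_{2}) R2 = 9 + \frac{9}{4} e_{12}
Summing the partial products and collecting blades:
Answer: \frac{25}{3} + \frac{59}{12} e_{12}
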